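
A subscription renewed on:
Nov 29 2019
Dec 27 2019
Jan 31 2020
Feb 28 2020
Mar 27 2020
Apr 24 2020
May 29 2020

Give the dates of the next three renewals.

Jun 26 2020, Jul 31 2020, Aug 28 2020

All Fridays; the gaps (28, 35, 28, 28, 28, 35) vary with month length.
This is the last Friday of each month.
Last Friday of June 2020: Jun 26 2020.
July 2020 ends with Friday Jul 31 2020.
Last Friday of August 2020: Aug 28 2020.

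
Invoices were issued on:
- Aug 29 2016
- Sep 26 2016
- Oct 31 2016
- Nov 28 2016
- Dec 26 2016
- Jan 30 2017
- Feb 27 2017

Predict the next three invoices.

Mar 27 2017, Apr 24 2017, May 29 2017

Every date is a Monday; gaps 28, 35, 28, 28, 35, 28 days.
Each is the last Monday of its month (at least one falls on the 29th or later, ruling out '4th Monday').
Last Monday of March 2017: Mar 27 2017.
April 2017 ends with Monday Apr 24 2017.
Last Monday of May 2017: May 29 2017.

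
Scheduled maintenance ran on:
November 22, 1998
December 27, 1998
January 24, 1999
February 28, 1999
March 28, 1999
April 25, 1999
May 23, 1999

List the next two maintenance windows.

June 27, 1999; July 25, 1999

Gaps: 35, 28, 35, 28, 28, 28 days — a mix of 28 and 35. Every date is a Sunday.
Each is the 4th Sunday of its month.
June 1999 — 4th Sunday is June 27, 1999.
4th Sunday of July 1999: July 25, 1999.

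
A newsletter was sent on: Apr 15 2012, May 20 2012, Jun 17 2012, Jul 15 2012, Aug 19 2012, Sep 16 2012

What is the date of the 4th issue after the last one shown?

All dates are Sundays, 35, 28, 28, 35, 28 days apart.
Specifically, the 3rd Sunday of each month.
October 2012 — 3rd Sunday is Oct 21 2012.
November 2012 — 3rd Sunday is Nov 18 2012.
December 2012 — 3rd Sunday is Dec 16 2012.
3rd Sunday of January 2013: Jan 20 2013.

Jan 20 2013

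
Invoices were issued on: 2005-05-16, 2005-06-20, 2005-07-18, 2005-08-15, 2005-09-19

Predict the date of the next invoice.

2005-10-17

All dates are Mondays, 35, 28, 28, 35 days apart.
Specifically, the 3rd Monday of each month.
3rd Monday of October 2005: 2005-10-17.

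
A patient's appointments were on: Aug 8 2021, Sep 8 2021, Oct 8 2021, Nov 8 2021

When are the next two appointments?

Each date is the 8th; the gaps (31, 30, 31) track the month lengths.
The rule is the 8th of each month.
December 2021: Dec 8 2021.
January 2022: Jan 8 2022.

Dec 8 2021, Jan 8 2022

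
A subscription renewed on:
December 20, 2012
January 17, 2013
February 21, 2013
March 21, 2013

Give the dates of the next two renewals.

These are Thursdays at 28- or 35-day spacing (28, 35, 28).
The pattern: 3rd Thursday of the month.
3rd Thursday of April 2013: April 18, 2013.
May 2013 — 3rd Thursday is May 16, 2013.

April 18, 2013; May 16, 2013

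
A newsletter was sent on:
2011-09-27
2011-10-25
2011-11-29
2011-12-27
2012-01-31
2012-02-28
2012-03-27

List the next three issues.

Every date is a Tuesday; gaps 28, 35, 28, 35, 28, 28 days.
Each is the last Tuesday of its month (at least one falls on the 29th or later, ruling out '4th Tuesday').
Last Tuesday of April 2012: 2012-04-24.
May 2012 ends with Tuesday 2012-05-29.
Last Tuesday of June 2012: 2012-06-26.

2012-04-24, 2012-05-29, 2012-06-26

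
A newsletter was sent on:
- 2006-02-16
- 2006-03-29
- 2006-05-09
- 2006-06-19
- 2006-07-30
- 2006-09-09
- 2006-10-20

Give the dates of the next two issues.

2006-11-30, 2007-01-10

Gaps between consecutive events: 41, 41, 41, 41, 41, 41 days — a constant 41-day interval.
2006-10-20 + 41 days = 2006-11-30.
2006-11-30 + 41 days = 2007-01-10.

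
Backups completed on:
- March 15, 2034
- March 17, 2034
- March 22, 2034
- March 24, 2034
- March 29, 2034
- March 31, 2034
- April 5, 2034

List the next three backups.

April 7, 2034; April 12, 2034; April 14, 2034

The gap pattern 2, 5, 2, 5, 2, 5 repeats every 2 events.
These are the Wednesdays and Fridays of each week.
The following Friday is April 7, 2034.
The following Wednesday is April 12, 2034.
The following Friday is April 14, 2034.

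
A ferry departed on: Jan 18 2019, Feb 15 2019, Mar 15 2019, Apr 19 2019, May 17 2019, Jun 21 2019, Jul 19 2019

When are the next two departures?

All dates are Fridays, 28, 28, 35, 28, 35, 28 days apart.
Specifically, the 3rd Friday of each month.
August 2019 — 3rd Friday is Aug 16 2019.
3rd Friday of September 2019: Sep 20 2019.

Aug 16 2019, Sep 20 2019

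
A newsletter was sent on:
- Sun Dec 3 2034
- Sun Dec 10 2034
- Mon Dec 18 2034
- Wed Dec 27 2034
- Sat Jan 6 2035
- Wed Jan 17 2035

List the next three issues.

The spacing grows by 1 each time: 7, 8, 9, 10, 11 days.
Next gap: 12 days. Wed Jan 17 2035 + 12 days = Mon Jan 29 2035.
Next gap: 13 days. Mon Jan 29 2035 + 13 days = Sun Feb 11 2035.
Next gap: 14 days. Sun Feb 11 2035 + 14 days = Sun Feb 25 2035.

Mon Jan 29 2035, Sun Feb 11 2035, Sun Feb 25 2035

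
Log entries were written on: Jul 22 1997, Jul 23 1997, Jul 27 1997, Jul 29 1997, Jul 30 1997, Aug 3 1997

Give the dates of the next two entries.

Aug 5 1997, Aug 6 1997

Gaps: 1, 4, 2, 1, 4 days — not constant, but cyclic with period 3.
The events fall on every Tuesday, Wednesday and Sunday.
Next Tuesday: Aug 5 1997.
Next Wednesday: Aug 6 1997.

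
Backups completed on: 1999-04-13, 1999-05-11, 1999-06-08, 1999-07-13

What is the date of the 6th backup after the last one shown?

These are Tuesdays at 28- or 35-day spacing (28, 28, 35).
The pattern: 2nd Tuesday of the month.
August 1999 — 2nd Tuesday is 1999-08-10.
2nd Tuesday of September 1999: 1999-09-14.
October 1999 — 2nd Tuesday is 1999-10-12.
November 1999 — 2nd Tuesday is 1999-11-09.
2nd Tuesday of December 1999: 1999-12-14.
2nd Tuesday of January 2000: 2000-01-11.

2000-01-11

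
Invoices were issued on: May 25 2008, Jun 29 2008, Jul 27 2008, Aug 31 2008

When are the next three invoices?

Sep 28 2008, Oct 26 2008, Nov 30 2008

Every date is a Sunday; gaps 35, 28, 35 days.
Each is the last Sunday of its month (at least one falls on the 29th or later, ruling out '4th Sunday').
Last Sunday of September 2008: Sep 28 2008.
Last Sunday of October 2008: Oct 26 2008.
November 2008 ends with Sunday Nov 30 2008.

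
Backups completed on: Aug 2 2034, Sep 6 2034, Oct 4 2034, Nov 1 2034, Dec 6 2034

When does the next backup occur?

Jan 3 2035

Gaps: 35, 28, 28, 35 days — a mix of 28 and 35. Every date is a Wednesday.
Each is the 1st Wednesday of its month.
January 2035 — 1st Wednesday is Jan 3 2035.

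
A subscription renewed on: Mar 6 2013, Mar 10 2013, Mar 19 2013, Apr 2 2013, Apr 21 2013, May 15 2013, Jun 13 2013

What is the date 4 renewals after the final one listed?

Nov 26 2013

Intervals are 4, 9, 14, 19, 24, 29 days — an arithmetic progression with common difference 5.
Next gap: 34 days. Jun 13 2013 + 34 days = Jul 17 2013.
Next gap: 39 days. Jul 17 2013 + 39 days = Aug 25 2013.
Next gap: 44 days. Aug 25 2013 + 44 days = Oct 8 2013.
Next gap: 49 days. Oct 8 2013 + 49 days = Nov 26 2013.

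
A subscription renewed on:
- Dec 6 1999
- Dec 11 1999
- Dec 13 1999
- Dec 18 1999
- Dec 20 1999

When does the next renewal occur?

Dec 25 1999

Gaps: 5, 2, 5, 2 days — not constant, but cyclic with period 2.
The events fall on every Monday and Saturday.
Next Saturday: Dec 25 1999.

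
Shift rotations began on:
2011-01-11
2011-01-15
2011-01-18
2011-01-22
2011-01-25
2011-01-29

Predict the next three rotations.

The gap pattern 4, 3, 4, 3, 4 repeats every 2 events.
These are the Tuesdays and Saturdays of each week.
The following Tuesday is 2011-02-01.
Next Saturday: 2011-02-05.
Next Tuesday: 2011-02-08.

2011-02-01, 2011-02-05, 2011-02-08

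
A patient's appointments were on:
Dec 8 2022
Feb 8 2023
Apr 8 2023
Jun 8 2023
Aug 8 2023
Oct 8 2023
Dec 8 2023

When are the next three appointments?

Feb 8 2024, Apr 8 2024, Jun 8 2024

Gaps: 62, 59, 61, 61, 61, 61 days — not constant. Every event is on the 8th of the month.
Pattern: the 8th of every 2 months.
Next: February 2024 → Feb 8 2024.
Next: April 2024 → Apr 8 2024.
Next: June 2024 → Jun 8 2024.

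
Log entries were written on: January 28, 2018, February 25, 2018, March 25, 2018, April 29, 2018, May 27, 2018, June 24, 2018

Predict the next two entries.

July 29, 2018; August 26, 2018

These are Sundays with 28, 28, 35, 28, 28-day gaps.
Each is the final Sunday of its month — April 29, 2018 is past the 28th, so '4th Sunday' doesn't fit.
July 2018 ends with Sunday July 29, 2018.
August 2018 ends with Sunday August 26, 2018.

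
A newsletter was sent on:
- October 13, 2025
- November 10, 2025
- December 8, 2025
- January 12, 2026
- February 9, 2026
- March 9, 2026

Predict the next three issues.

April 13, 2026; May 11, 2026; June 8, 2026

Gaps: 28, 28, 35, 28, 28 days — a mix of 28 and 35. Every date is a Monday.
Each is the 2nd Monday of its month.
April 2026 — 2nd Monday is April 13, 2026.
May 2026 — 2nd Monday is May 11, 2026.
June 2026 — 2nd Monday is June 8, 2026.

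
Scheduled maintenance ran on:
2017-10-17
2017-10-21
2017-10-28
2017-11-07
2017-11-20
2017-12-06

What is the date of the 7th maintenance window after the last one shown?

The spacing grows by 3 each time: 4, 7, 10, 13, 16 days.
Next gap: 19 days. 2017-12-06 + 19 days = 2017-12-25.
Next gap: 22 days. 2017-12-25 + 22 days = 2018-01-16.
Next gap: 25 days. 2018-01-16 + 25 days = 2018-02-10.
Next gap: 28 days. 2018-02-10 + 28 days = 2018-03-10.
Next gap: 31 days. 2018-03-10 + 31 days = 2018-04-10.
Next gap: 34 days. 2018-04-10 + 34 days = 2018-05-14.
Next gap: 37 days. 2018-05-14 + 37 days = 2018-06-20.

2018-06-20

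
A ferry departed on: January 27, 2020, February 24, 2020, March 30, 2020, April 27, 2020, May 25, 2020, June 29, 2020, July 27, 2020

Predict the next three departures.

Every date is a Monday; gaps 28, 35, 28, 28, 35, 28 days.
Each is the last Monday of its month (at least one falls on the 29th or later, ruling out '4th Monday').
Last Monday of August 2020: August 31, 2020.
September 2020 ends with Monday September 28, 2020.
October 2020 ends with Monday October 26, 2020.

August 31, 2020; September 28, 2020; October 26, 2020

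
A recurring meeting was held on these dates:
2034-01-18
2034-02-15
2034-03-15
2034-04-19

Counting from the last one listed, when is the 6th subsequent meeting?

2034-10-18

These are Wednesdays at 28- or 35-day spacing (28, 28, 35).
The pattern: 3rd Wednesday of the month.
3rd Wednesday of May 2034: 2034-05-17.
3rd Wednesday of June 2034: 2034-06-21.
3rd Wednesday of July 2034: 2034-07-19.
3rd Wednesday of August 2034: 2034-08-16.
September 2034 — 3rd Wednesday is 2034-09-20.
October 2034 — 3rd Wednesday is 2034-10-18.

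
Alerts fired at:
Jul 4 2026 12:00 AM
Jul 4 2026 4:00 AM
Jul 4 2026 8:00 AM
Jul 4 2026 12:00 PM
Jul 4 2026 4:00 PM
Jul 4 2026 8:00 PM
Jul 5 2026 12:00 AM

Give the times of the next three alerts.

Jul 5 2026 4:00 AM, Jul 5 2026 8:00 AM, Jul 5 2026 12:00 PM

The interval is a steady 4 hours (4, 4, 4, 4, 4, 4).
Jul 5 2026 12:00 AM + 4 h = Jul 5 2026 4:00 AM.
Jul 5 2026 4:00 AM + 4 h = Jul 5 2026 8:00 AM.
Jul 5 2026 8:00 AM + 4 h = Jul 5 2026 12:00 PM.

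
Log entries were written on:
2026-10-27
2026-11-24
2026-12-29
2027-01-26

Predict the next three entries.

All Tuesdays; the gaps (28, 35, 28) vary with month length.
This is the last Tuesday of each month.
Last Tuesday of February 2027: 2027-02-23.
March 2027 ends with Tuesday 2027-03-30.
April 2027 ends with Tuesday 2027-04-27.

2027-02-23, 2027-03-30, 2027-04-27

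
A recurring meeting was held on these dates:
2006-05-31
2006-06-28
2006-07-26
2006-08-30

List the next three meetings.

These are Wednesdays with 28, 28, 35-day gaps.
Each is the final Wednesday of its month — 2006-05-31 is past the 28th, so '4th Wednesday' doesn't fit.
Last Wednesday of September 2006: 2006-09-27.
October 2006 ends with Wednesday 2006-10-25.
Last Wednesday of November 2006: 2006-11-29.

2006-09-27, 2006-10-25, 2006-11-29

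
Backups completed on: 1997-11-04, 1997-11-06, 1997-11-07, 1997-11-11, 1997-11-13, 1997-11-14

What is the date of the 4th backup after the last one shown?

Gaps: 2, 1, 4, 2, 1 days — not constant, but cyclic with period 3.
The events fall on every Tuesday, Thursday and Friday.
The following Tuesday is 1997-11-18.
The following Thursday is 1997-11-20.
The following Friday is 1997-11-21.
The following Tuesday is 1997-11-25.

1997-11-25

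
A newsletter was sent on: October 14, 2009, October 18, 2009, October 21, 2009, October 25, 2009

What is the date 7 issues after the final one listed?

Every event lands on a Wednesday or Sunday (gaps cycle 4, 3, 4).
So the schedule is: every Wednesday and Sunday.
The following Wednesday is October 28, 2009.
The following Sunday is November 1, 2009.
Next Wednesday: November 4, 2009.
Next Sunday: November 8, 2009.
Next Wednesday: November 11, 2009.
Next Sunday: November 15, 2009.
The following Wednesday is November 18, 2009.

November 18, 2009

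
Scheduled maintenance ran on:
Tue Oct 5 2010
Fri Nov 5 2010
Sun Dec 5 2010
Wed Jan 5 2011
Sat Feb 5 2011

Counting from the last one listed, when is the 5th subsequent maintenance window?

The day-of-month is always 5 (31, 30, 31, 31 days between events).
So this recurs on the 5th of each month.
Next: March 2011 → Sat Mar 5 2011.
April 2011: Tue Apr 5 2011.
Next: May 2011 → Thu May 5 2011.
June 2011: Sun Jun 5 2011.
July 2011: Tue Jul 5 2011.

Tue Jul 5 2011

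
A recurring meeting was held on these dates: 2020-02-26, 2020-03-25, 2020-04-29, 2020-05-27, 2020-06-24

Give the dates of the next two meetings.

These are Wednesdays with 28, 35, 28, 28-day gaps.
Each is the final Wednesday of its month — 2020-04-29 is past the 28th, so '4th Wednesday' doesn't fit.
Last Wednesday of July 2020: 2020-07-29.
August 2020 ends with Wednesday 2020-08-26.

2020-07-29, 2020-08-26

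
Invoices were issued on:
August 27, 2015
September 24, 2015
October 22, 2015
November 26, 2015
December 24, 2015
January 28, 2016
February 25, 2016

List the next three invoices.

These are Thursdays at 28- or 35-day spacing (28, 28, 35, 28, 35, 28).
The pattern: 4th Thursday of the month.
4th Thursday of March 2016: March 24, 2016.
4th Thursday of April 2016: April 28, 2016.
4th Thursday of May 2016: May 26, 2016.

March 24, 2016; April 28, 2016; May 26, 2016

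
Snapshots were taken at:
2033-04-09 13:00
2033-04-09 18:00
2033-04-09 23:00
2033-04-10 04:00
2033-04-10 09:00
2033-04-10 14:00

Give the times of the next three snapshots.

2033-04-10 19:00, 2033-04-11 00:00, 2033-04-11 05:00

Spacing: 5, 5, 5, 5, 5 h — constant 5 h.
2033-04-10 14:00 + 5 h = 2033-04-10 19:00.
2033-04-10 19:00 + 5 h = 2033-04-11 00:00.
2033-04-11 00:00 + 5 h = 2033-04-11 05:00.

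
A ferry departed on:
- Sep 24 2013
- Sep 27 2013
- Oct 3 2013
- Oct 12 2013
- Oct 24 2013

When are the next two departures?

Intervals are 3, 6, 9, 12 days — an arithmetic progression with common difference 3.
Next gap: 15 days. Oct 24 2013 + 15 days = Nov 8 2013.
Next gap: 18 days. Nov 8 2013 + 18 days = Nov 26 2013.

Nov 8 2013, Nov 26 2013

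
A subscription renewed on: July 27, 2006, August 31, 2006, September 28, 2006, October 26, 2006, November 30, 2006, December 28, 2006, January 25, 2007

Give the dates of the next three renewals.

All Thursdays; the gaps (35, 28, 28, 35, 28, 28) vary with month length.
This is the last Thursday of each month.
February 2007 ends with Thursday February 22, 2007.
Last Thursday of March 2007: March 29, 2007.
April 2007 ends with Thursday April 26, 2007.

February 22, 2007; March 29, 2007; April 26, 2007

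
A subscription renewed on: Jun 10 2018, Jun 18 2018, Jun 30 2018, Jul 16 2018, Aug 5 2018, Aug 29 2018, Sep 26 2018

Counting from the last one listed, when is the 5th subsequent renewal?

Intervals are 8, 12, 16, 20, 24, 28 days — an arithmetic progression with common difference 4.
Next gap: 32 days. Sep 26 2018 + 32 days = Oct 28 2018.
Next gap: 36 days. Oct 28 2018 + 36 days = Dec 3 2018.
Next gap: 40 days. Dec 3 2018 + 40 days = Jan 12 2019.
Next gap: 44 days. Jan 12 2019 + 44 days = Feb 25 2019.
Next gap: 48 days. Feb 25 2019 + 48 days = Apr 14 2019.

Apr 14 2019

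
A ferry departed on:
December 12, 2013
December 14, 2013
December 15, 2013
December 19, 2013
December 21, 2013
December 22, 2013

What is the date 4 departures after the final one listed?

The gap pattern 2, 1, 4, 2, 1 repeats every 3 events.
These are the Thursdays, Saturdays and Sundays of each week.
The following Thursday is December 26, 2013.
Next Saturday: December 28, 2013.
Next Sunday: December 29, 2013.
Next Thursday: January 2, 2014.

January 2, 2014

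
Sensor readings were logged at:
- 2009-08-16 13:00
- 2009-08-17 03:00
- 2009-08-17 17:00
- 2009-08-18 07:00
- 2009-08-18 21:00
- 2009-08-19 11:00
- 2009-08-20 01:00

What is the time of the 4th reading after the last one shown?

2009-08-22 09:00

The interval is a steady 14 hours (14, 14, 14, 14, 14, 14).
2009-08-20 01:00 + 14 h = 2009-08-20 15:00.
2009-08-20 15:00 + 14 h = 2009-08-21 05:00.
2009-08-21 05:00 + 14 h = 2009-08-21 19:00.
2009-08-21 19:00 + 14 h = 2009-08-22 09:00.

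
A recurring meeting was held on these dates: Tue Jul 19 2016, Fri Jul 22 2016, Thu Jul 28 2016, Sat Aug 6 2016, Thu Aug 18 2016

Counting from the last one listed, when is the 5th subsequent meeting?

Thu Dec 1 2016

Intervals are 3, 6, 9, 12 days — an arithmetic progression with common difference 3.
Next gap: 15 days. Thu Aug 18 2016 + 15 days = Fri Sep 2 2016.
Next gap: 18 days. Fri Sep 2 2016 + 18 days = Tue Sep 20 2016.
Next gap: 21 days. Tue Sep 20 2016 + 21 days = Tue Oct 11 2016.
Next gap: 24 days. Tue Oct 11 2016 + 24 days = Fri Nov 4 2016.
Next gap: 27 days. Fri Nov 4 2016 + 27 days = Thu Dec 1 2016.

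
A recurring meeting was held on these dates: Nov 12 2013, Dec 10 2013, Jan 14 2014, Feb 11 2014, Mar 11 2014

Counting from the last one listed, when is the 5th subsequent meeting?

Aug 12 2014

These are Tuesdays at 28- or 35-day spacing (28, 35, 28, 28).
The pattern: 2nd Tuesday of the month.
2nd Tuesday of April 2014: Apr 8 2014.
May 2014 — 2nd Tuesday is May 13 2014.
June 2014 — 2nd Tuesday is Jun 10 2014.
July 2014 — 2nd Tuesday is Jul 8 2014.
2nd Tuesday of August 2014: Aug 12 2014.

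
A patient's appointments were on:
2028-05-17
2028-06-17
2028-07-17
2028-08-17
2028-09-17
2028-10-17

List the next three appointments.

The day-of-month is always 17 (31, 30, 31, 31, 30 days between events).
So this recurs on the 17th of each month.
November 2028: 2028-11-17.
Next: December 2028 → 2028-12-17.
January 2029: 2029-01-17.

2028-11-17, 2028-12-17, 2029-01-17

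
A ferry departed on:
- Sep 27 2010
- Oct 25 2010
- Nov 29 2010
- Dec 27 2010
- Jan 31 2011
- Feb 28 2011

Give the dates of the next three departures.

These are Mondays with 28, 35, 28, 35, 28-day gaps.
Each is the final Monday of its month — Nov 29 2010 is past the 28th, so '4th Monday' doesn't fit.
Last Monday of March 2011: Mar 28 2011.
April 2011 ends with Monday Apr 25 2011.
May 2011 ends with Monday May 30 2011.

Mar 28 2011, Apr 25 2011, May 30 2011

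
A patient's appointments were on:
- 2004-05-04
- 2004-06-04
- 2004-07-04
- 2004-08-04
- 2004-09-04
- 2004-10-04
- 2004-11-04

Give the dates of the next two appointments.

2004-12-04, 2005-01-04

The day-of-month is always 4 (31, 30, 31, 31, 30, 31 days between events).
So this recurs on the 4th of each month.
December 2004: 2004-12-04.
January 2005: 2005-01-04.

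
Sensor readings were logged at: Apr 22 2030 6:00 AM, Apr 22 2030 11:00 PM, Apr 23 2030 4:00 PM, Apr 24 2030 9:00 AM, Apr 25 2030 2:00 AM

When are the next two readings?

The interval is a steady 17 hours (17, 17, 17, 17).
Apr 25 2030 2:00 AM + 17 h = Apr 25 2030 7:00 PM.
Apr 25 2030 7:00 PM + 17 h = Apr 26 2030 12:00 PM.

Apr 25 2030 7:00 PM, Apr 26 2030 12:00 PM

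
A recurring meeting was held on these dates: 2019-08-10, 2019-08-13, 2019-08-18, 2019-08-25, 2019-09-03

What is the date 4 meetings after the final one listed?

Gaps: 3, 5, 7, 9 days — each gap is 2 larger than the previous one.
Next gap: 11 days. 2019-09-03 + 11 days = 2019-09-14.
Next gap: 13 days. 2019-09-14 + 13 days = 2019-09-27.
Next gap: 15 days. 2019-09-27 + 15 days = 2019-10-12.
Next gap: 17 days. 2019-10-12 + 17 days = 2019-10-29.

2019-10-29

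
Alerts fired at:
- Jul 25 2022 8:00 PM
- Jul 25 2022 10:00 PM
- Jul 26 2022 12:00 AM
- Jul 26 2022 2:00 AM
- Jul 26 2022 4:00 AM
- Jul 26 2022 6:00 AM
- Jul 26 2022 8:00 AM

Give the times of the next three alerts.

Spacing: 2, 2, 2, 2, 2, 2 h — constant 2 h.
Jul 26 2022 8:00 AM + 2 h = Jul 26 2022 10:00 AM.
Jul 26 2022 10:00 AM + 2 h = Jul 26 2022 12:00 PM.
Jul 26 2022 12:00 PM + 2 h = Jul 26 2022 2:00 PM.

Jul 26 2022 10:00 AM, Jul 26 2022 12:00 PM, Jul 26 2022 2:00 PM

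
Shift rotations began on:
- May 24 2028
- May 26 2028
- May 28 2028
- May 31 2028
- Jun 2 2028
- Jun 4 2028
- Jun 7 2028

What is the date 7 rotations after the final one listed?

Gaps: 2, 2, 3, 2, 2, 3 days — not constant, but cyclic with period 3.
The events fall on every Wednesday, Friday and Sunday.
The following Friday is Jun 9 2028.
The following Sunday is Jun 11 2028.
Next Wednesday: Jun 14 2028.
The following Friday is Jun 16 2028.
The following Sunday is Jun 18 2028.
Next Wednesday: Jun 21 2028.
The following Friday is Jun 23 2028.

Jun 23 2028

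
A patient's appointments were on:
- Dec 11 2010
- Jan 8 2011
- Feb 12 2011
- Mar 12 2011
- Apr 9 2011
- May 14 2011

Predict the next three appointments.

Jun 11 2011, Jul 9 2011, Aug 13 2011

All dates are Saturdays, 28, 35, 28, 28, 35 days apart.
Specifically, the 2nd Saturday of each month.
June 2011 — 2nd Saturday is Jun 11 2011.
July 2011 — 2nd Saturday is Jul 9 2011.
August 2011 — 2nd Saturday is Aug 13 2011.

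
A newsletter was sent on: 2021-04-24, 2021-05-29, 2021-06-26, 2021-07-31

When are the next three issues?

These are Saturdays with 35, 28, 35-day gaps.
Each is the final Saturday of its month — 2021-05-29 is past the 28th, so '4th Saturday' doesn't fit.
August 2021 ends with Saturday 2021-08-28.
Last Saturday of September 2021: 2021-09-25.
Last Saturday of October 2021: 2021-10-30.

2021-08-28, 2021-09-25, 2021-10-30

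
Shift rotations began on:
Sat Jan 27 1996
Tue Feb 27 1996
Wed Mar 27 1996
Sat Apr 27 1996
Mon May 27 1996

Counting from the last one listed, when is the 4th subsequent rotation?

The day-of-month is always 27 (31, 29, 31, 30 days between events).
So this recurs on the 27th of each month.
June 1996: Thu Jun 27 1996.
Next: July 1996 → Sat Jul 27 1996.
August 1996: Tue Aug 27 1996.
Next: September 1996 → Fri Sep 27 1996.

Fri Sep 27 1996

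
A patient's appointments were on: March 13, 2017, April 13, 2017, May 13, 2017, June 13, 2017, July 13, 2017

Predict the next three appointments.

August 13, 2017; September 13, 2017; October 13, 2017

Gaps: 31, 30, 31, 30 days — not constant. Every event is on the 13th of the month.
Pattern: the 13th of each month.
Next: August 2017 → August 13, 2017.
September 2017: September 13, 2017.
October 2017: October 13, 2017.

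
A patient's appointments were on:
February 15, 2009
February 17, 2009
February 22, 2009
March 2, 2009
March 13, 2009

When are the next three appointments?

March 27, 2009; April 13, 2009; May 3, 2009

The spacing grows by 3 each time: 2, 5, 8, 11 days.
Next gap: 14 days. March 13, 2009 + 14 days = March 27, 2009.
Next gap: 17 days. March 27, 2009 + 17 days = April 13, 2009.
Next gap: 20 days. April 13, 2009 + 20 days = May 3, 2009.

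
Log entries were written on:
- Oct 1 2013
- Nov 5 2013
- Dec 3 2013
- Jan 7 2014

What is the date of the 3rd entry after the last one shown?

Apr 1 2014

All dates are Tuesdays, 35, 28, 35 days apart.
Specifically, the 1st Tuesday of each month.
February 2014 — 1st Tuesday is Feb 4 2014.
1st Tuesday of March 2014: Mar 4 2014.
April 2014 — 1st Tuesday is Apr 1 2014.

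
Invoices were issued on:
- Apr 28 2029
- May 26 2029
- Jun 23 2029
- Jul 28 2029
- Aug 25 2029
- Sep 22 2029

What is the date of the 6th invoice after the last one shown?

Gaps: 28, 28, 35, 28, 28 days — a mix of 28 and 35. Every date is a Saturday.
Each is the 4th Saturday of its month.
October 2029 — 4th Saturday is Oct 27 2029.
4th Saturday of November 2029: Nov 24 2029.
4th Saturday of December 2029: Dec 22 2029.
4th Saturday of January 2030: Jan 26 2030.
February 2030 — 4th Saturday is Feb 23 2030.
4th Saturday of March 2030: Mar 23 2030.

Mar 23 2030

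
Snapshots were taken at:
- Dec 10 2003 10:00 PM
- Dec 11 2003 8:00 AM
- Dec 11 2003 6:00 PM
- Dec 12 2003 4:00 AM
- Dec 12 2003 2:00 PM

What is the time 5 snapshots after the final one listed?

The interval is a steady 10 hours (10, 10, 10, 10).
Dec 12 2003 2:00 PM + 10 h = Dec 13 2003 12:00 AM.
Dec 13 2003 12:00 AM + 10 h = Dec 13 2003 10:00 AM.
Dec 13 2003 10:00 AM + 10 h = Dec 13 2003 8:00 PM.
Dec 13 2003 8:00 PM + 10 h = Dec 14 2003 6:00 AM.
Dec 14 2003 6:00 AM + 10 h = Dec 14 2003 4:00 PM.

Dec 14 2003 4:00 PM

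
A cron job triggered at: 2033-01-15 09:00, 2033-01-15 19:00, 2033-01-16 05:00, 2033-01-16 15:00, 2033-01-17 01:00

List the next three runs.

2033-01-17 11:00, 2033-01-17 21:00, 2033-01-18 07:00

Gaps: 10, 10, 10, 10 hours — each event is 10 hours after the previous one.
2033-01-17 01:00 + 10 h = 2033-01-17 11:00.
2033-01-17 11:00 + 10 h = 2033-01-17 21:00.
2033-01-17 21:00 + 10 h = 2033-01-18 07:00.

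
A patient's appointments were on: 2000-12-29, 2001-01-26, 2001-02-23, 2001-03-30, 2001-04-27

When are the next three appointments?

2001-05-25, 2001-06-29, 2001-07-27

All Fridays; the gaps (28, 28, 35, 28) vary with month length.
This is the last Friday of each month.
May 2001 ends with Friday 2001-05-25.
Last Friday of June 2001: 2001-06-29.
Last Friday of July 2001: 2001-07-27.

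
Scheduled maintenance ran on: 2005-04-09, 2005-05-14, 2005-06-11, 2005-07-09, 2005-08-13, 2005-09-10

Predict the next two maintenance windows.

2005-10-08, 2005-11-12

Gaps: 35, 28, 28, 35, 28 days — a mix of 28 and 35. Every date is a Saturday.
Each is the 2nd Saturday of its month.
October 2005 — 2nd Saturday is 2005-10-08.
2nd Saturday of November 2005: 2005-11-12.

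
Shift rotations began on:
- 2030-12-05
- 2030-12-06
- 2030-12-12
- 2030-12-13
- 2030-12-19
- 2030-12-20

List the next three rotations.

The gap pattern 1, 6, 1, 6, 1 repeats every 2 events.
These are the Thursdays and Fridays of each week.
The following Thursday is 2030-12-26.
The following Friday is 2030-12-27.
Next Thursday: 2031-01-02.

2030-12-26, 2030-12-27, 2031-01-02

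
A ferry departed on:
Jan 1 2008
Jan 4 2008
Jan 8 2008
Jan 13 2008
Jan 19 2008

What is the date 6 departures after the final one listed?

Mar 16 2008

Intervals are 3, 4, 5, 6 days — an arithmetic progression with common difference 1.
Next gap: 7 days. Jan 19 2008 + 7 days = Jan 26 2008.
Next gap: 8 days. Jan 26 2008 + 8 days = Feb 3 2008.
Next gap: 9 days. Feb 3 2008 + 9 days = Feb 12 2008.
Next gap: 10 days. Feb 12 2008 + 10 days = Feb 22 2008.
Next gap: 11 days. Feb 22 2008 + 11 days = Mar 4 2008.
Next gap: 12 days. Mar 4 2008 + 12 days = Mar 16 2008.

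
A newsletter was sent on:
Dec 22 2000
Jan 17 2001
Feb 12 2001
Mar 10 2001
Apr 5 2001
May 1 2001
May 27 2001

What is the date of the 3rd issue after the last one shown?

The spacing is 26, 26, 26, 26, 26, 26 days — always 26 days.
May 27 2001 + 26 days = Jun 22 2001.
Jun 22 2001 + 26 days = Jul 18 2001.
Jul 18 2001 + 26 days = Aug 13 2001.

Aug 13 2001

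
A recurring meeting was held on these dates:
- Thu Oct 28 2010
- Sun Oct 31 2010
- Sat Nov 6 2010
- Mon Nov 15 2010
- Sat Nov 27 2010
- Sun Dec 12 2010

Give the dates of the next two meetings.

Intervals are 3, 6, 9, 12, 15 days — an arithmetic progression with common difference 3.
Next gap: 18 days. Sun Dec 12 2010 + 18 days = Thu Dec 30 2010.
Next gap: 21 days. Thu Dec 30 2010 + 21 days = Thu Jan 20 2011.

Thu Dec 30 2010, Thu Jan 20 2011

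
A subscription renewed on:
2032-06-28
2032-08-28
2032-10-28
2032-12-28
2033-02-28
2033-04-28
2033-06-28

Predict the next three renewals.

2033-08-28, 2033-10-28, 2033-12-28

The day-of-month is always 28 (61, 61, 61, 62, 59, 61 days between events).
So this recurs on the 28th of every 2 months.
Next: August 2033 → 2033-08-28.
Next: October 2033 → 2033-10-28.
Next: December 2033 → 2033-12-28.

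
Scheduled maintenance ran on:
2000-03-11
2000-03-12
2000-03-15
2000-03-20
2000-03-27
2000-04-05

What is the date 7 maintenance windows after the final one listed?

Gaps: 1, 3, 5, 7, 9 days — each gap is 2 larger than the previous one.
Next gap: 11 days. 2000-04-05 + 11 days = 2000-04-16.
Next gap: 13 days. 2000-04-16 + 13 days = 2000-04-29.
Next gap: 15 days. 2000-04-29 + 15 days = 2000-05-14.
Next gap: 17 days. 2000-05-14 + 17 days = 2000-05-31.
Next gap: 19 days. 2000-05-31 + 19 days = 2000-06-19.
Next gap: 21 days. 2000-06-19 + 21 days = 2000-07-10.
Next gap: 23 days. 2000-07-10 + 23 days = 2000-08-02.

2000-08-02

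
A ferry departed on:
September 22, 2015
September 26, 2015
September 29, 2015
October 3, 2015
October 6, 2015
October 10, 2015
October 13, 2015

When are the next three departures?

Gaps: 4, 3, 4, 3, 4, 3 days — not constant, but cyclic with period 2.
The events fall on every Tuesday and Saturday.
The following Saturday is October 17, 2015.
The following Tuesday is October 20, 2015.
The following Saturday is October 24, 2015.

October 17, 2015; October 20, 2015; October 24, 2015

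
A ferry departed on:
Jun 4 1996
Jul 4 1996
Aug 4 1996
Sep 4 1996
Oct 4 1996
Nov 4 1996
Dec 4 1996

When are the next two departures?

Jan 4 1997, Feb 4 1997

The day-of-month is always 4 (30, 31, 31, 30, 31, 30 days between events).
So this recurs on the 4th of each month.
January 1997: Jan 4 1997.
Next: February 1997 → Feb 4 1997.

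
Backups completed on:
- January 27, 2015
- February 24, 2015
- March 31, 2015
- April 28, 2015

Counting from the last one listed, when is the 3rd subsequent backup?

Every date is a Tuesday; gaps 28, 35, 28 days.
Each is the last Tuesday of its month (at least one falls on the 29th or later, ruling out '4th Tuesday').
Last Tuesday of May 2015: May 26, 2015.
Last Tuesday of June 2015: June 30, 2015.
Last Tuesday of July 2015: July 28, 2015.

July 28, 2015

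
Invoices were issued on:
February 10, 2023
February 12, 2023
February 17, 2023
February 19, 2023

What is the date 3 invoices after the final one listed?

The gap pattern 2, 5, 2 repeats every 2 events.
These are the Fridays and Sundays of each week.
Next Friday: February 24, 2023.
The following Sunday is February 26, 2023.
The following Friday is March 3, 2023.

March 3, 2023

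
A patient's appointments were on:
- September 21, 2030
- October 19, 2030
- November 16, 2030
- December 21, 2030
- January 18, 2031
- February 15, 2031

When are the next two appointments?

These are Saturdays at 28- or 35-day spacing (28, 28, 35, 28, 28).
The pattern: 3rd Saturday of the month.
3rd Saturday of March 2031: March 15, 2031.
3rd Saturday of April 2031: April 19, 2031.

March 15, 2031; April 19, 2031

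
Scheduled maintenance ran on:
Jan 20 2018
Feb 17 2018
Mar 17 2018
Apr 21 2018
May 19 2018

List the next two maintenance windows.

Jun 16 2018, Jul 21 2018

These are Saturdays at 28- or 35-day spacing (28, 28, 35, 28).
The pattern: 3rd Saturday of the month.
June 2018 — 3rd Saturday is Jun 16 2018.
July 2018 — 3rd Saturday is Jul 21 2018.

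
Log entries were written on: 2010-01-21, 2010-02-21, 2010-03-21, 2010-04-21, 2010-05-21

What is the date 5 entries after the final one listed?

Each date is the 21st; the gaps (31, 28, 31, 30) track the month lengths.
The rule is the 21st of each month.
June 2010: 2010-06-21.
Next: July 2010 → 2010-07-21.
Next: August 2010 → 2010-08-21.
Next: September 2010 → 2010-09-21.
October 2010: 2010-10-21.

2010-10-21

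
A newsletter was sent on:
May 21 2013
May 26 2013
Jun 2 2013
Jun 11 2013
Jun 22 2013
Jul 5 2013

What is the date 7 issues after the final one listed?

Nov 29 2013

Intervals are 5, 7, 9, 11, 13 days — an arithmetic progression with common difference 2.
Next gap: 15 days. Jul 5 2013 + 15 days = Jul 20 2013.
Next gap: 17 days. Jul 20 2013 + 17 days = Aug 6 2013.
Next gap: 19 days. Aug 6 2013 + 19 days = Aug 25 2013.
Next gap: 21 days. Aug 25 2013 + 21 days = Sep 15 2013.
Next gap: 23 days. Sep 15 2013 + 23 days = Oct 8 2013.
Next gap: 25 days. Oct 8 2013 + 25 days = Nov 2 2013.
Next gap: 27 days. Nov 2 2013 + 27 days = Nov 29 2013.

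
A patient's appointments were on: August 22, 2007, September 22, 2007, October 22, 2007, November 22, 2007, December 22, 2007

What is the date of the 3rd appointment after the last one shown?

Each date is the 22nd; the gaps (31, 30, 31, 30) track the month lengths.
The rule is the 22nd of each month.
Next: January 2008 → January 22, 2008.
February 2008: February 22, 2008.
Next: March 2008 → March 22, 2008.

March 22, 2008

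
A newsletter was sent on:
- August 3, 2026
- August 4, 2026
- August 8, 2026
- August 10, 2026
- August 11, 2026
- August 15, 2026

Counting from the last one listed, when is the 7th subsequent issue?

August 31, 2026

Every event lands on a Monday or Tuesday or Saturday (gaps cycle 1, 4, 2, 1, 4).
So the schedule is: every Monday, Tuesday and Saturday.
Next Monday: August 17, 2026.
The following Tuesday is August 18, 2026.
The following Saturday is August 22, 2026.
The following Monday is August 24, 2026.
Next Tuesday: August 25, 2026.
Next Saturday: August 29, 2026.
The following Monday is August 31, 2026.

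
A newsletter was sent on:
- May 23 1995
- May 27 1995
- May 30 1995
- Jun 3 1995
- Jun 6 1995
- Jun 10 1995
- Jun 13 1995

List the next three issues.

Gaps: 4, 3, 4, 3, 4, 3 days — not constant, but cyclic with period 2.
The events fall on every Tuesday and Saturday.
Next Saturday: Jun 17 1995.
Next Tuesday: Jun 20 1995.
The following Saturday is Jun 24 1995.

Jun 17 1995, Jun 20 1995, Jun 24 1995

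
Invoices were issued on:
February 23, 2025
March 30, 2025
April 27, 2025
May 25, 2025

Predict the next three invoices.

All Sundays; the gaps (35, 28, 28) vary with month length.
This is the last Sunday of each month.
June 2025 ends with Sunday June 29, 2025.
July 2025 ends with Sunday July 27, 2025.
August 2025 ends with Sunday August 31, 2025.

June 29, 2025; July 27, 2025; August 31, 2025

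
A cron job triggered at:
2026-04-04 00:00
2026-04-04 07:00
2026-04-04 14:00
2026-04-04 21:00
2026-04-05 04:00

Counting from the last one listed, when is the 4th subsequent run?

Spacing: 7, 7, 7, 7 h — constant 7 h.
2026-04-05 04:00 + 7 h = 2026-04-05 11:00.
2026-04-05 11:00 + 7 h = 2026-04-05 18:00.
2026-04-05 18:00 + 7 h = 2026-04-06 01:00.
2026-04-06 01:00 + 7 h = 2026-04-06 08:00.

2026-04-06 08:00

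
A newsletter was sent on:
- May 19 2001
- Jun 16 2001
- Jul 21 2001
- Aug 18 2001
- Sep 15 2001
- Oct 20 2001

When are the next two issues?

These are Saturdays at 28- or 35-day spacing (28, 35, 28, 28, 35).
The pattern: 3rd Saturday of the month.
3rd Saturday of November 2001: Nov 17 2001.
December 2001 — 3rd Saturday is Dec 15 2001.

Nov 17 2001, Dec 15 2001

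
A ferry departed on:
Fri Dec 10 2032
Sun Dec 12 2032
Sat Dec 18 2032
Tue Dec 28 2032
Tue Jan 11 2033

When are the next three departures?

Sat Jan 29 2033, Sun Feb 20 2033, Fri Mar 18 2033

The spacing grows by 4 each time: 2, 6, 10, 14 days.
Next gap: 18 days. Tue Jan 11 2033 + 18 days = Sat Jan 29 2033.
Next gap: 22 days. Sat Jan 29 2033 + 22 days = Sun Feb 20 2033.
Next gap: 26 days. Sun Feb 20 2033 + 26 days = Fri Mar 18 2033.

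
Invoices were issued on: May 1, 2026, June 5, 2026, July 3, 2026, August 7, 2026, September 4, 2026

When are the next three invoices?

October 2, 2026; November 6, 2026; December 4, 2026

All dates are Fridays, 35, 28, 35, 28 days apart.
Specifically, the 1st Friday of each month.
1st Friday of October 2026: October 2, 2026.
November 2026 — 1st Friday is November 6, 2026.
1st Friday of December 2026: December 4, 2026.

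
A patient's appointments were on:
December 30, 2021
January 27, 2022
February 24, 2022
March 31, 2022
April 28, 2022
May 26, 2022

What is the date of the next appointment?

June 30, 2022

All Thursdays; the gaps (28, 28, 35, 28, 28) vary with month length.
This is the last Thursday of each month.
Last Thursday of June 2022: June 30, 2022.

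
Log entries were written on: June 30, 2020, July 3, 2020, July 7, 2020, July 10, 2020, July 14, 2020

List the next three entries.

July 17, 2020; July 21, 2020; July 24, 2020

The gap pattern 3, 4, 3, 4 repeats every 2 events.
These are the Tuesdays and Fridays of each week.
The following Friday is July 17, 2020.
Next Tuesday: July 21, 2020.
Next Friday: July 24, 2020.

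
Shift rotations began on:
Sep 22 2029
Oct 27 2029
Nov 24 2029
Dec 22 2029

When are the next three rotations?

Jan 26 2030, Feb 23 2030, Mar 23 2030

These are Saturdays at 28- or 35-day spacing (35, 28, 28).
The pattern: 4th Saturday of the month.
January 2030 — 4th Saturday is Jan 26 2030.
4th Saturday of February 2030: Feb 23 2030.
4th Saturday of March 2030: Mar 23 2030.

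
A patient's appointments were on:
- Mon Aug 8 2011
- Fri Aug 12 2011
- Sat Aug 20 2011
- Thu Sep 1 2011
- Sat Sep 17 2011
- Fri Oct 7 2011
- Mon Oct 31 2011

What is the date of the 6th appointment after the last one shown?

The spacing grows by 4 each time: 4, 8, 12, 16, 20, 24 days.
Next gap: 28 days. Mon Oct 31 2011 + 28 days = Mon Nov 28 2011.
Next gap: 32 days. Mon Nov 28 2011 + 32 days = Fri Dec 30 2011.
Next gap: 36 days. Fri Dec 30 2011 + 36 days = Sat Feb 4 2012.
Next gap: 40 days. Sat Feb 4 2012 + 40 days = Thu Mar 15 2012.
Next gap: 44 days. Thu Mar 15 2012 + 44 days = Sat Apr 28 2012.
Next gap: 48 days. Sat Apr 28 2012 + 48 days = Fri Jun 15 2012.

Fri Jun 15 2012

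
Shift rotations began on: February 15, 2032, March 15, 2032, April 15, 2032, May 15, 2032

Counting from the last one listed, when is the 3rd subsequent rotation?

Gaps: 29, 31, 30 days — not constant. Every event is on the 15th of the month.
Pattern: the 15th of each month.
Next: June 2032 → June 15, 2032.
July 2032: July 15, 2032.
Next: August 2032 → August 15, 2032.

August 15, 2032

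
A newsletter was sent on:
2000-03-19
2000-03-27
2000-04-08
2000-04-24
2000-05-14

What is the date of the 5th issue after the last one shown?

2000-10-21

Intervals are 8, 12, 16, 20 days — an arithmetic progression with common difference 4.
Next gap: 24 days. 2000-05-14 + 24 days = 2000-06-07.
Next gap: 28 days. 2000-06-07 + 28 days = 2000-07-05.
Next gap: 32 days. 2000-07-05 + 32 days = 2000-08-06.
Next gap: 36 days. 2000-08-06 + 36 days = 2000-09-11.
Next gap: 40 days. 2000-09-11 + 40 days = 2000-10-21.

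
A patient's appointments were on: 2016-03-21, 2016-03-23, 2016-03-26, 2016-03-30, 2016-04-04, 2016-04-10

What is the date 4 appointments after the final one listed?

2016-05-14

Intervals are 2, 3, 4, 5, 6 days — an arithmetic progression with common difference 1.
Next gap: 7 days. 2016-04-10 + 7 days = 2016-04-17.
Next gap: 8 days. 2016-04-17 + 8 days = 2016-04-25.
Next gap: 9 days. 2016-04-25 + 9 days = 2016-05-04.
Next gap: 10 days. 2016-05-04 + 10 days = 2016-05-14.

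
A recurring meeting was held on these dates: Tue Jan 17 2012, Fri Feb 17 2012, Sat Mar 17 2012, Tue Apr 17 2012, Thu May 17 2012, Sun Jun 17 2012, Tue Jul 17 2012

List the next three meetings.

Fri Aug 17 2012, Mon Sep 17 2012, Wed Oct 17 2012

The day-of-month is always 17 (31, 29, 31, 30, 31, 30 days between events).
So this recurs on the 17th of each month.
Next: August 2012 → Fri Aug 17 2012.
Next: September 2012 → Mon Sep 17 2012.
October 2012: Wed Oct 17 2012.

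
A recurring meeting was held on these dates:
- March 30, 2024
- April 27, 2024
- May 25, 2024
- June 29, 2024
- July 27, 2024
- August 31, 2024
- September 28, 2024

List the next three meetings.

Every date is a Saturday; gaps 28, 28, 35, 28, 35, 28 days.
Each is the last Saturday of its month (at least one falls on the 29th or later, ruling out '4th Saturday').
October 2024 ends with Saturday October 26, 2024.
Last Saturday of November 2024: November 30, 2024.
Last Saturday of December 2024: December 28, 2024.

October 26, 2024; November 30, 2024; December 28, 2024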